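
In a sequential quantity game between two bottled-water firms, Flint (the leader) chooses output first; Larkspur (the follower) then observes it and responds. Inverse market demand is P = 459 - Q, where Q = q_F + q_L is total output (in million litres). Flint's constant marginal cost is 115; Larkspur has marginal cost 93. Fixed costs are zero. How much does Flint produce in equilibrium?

Solve by backward induction. Given q_F, the follower Larkspur maximises π_L = (459 - q_F - q_L)q_L - 93q_L.
Follower FOC: 366 - q_F - 2q_L = 0, so q_L(q_F) = (366 - q_F)/2.
The leader anticipates this reaction. Substituting into P = 459 - Q gives P = 276 - (1/2)q_F, so π_F = (276 - (1/2)q_F)q_F - 115q_F.
Leader FOC: 161 - q_F = 0, so q_F = 161.
Then q_L = (366 - 161)/2 = 205/2.

161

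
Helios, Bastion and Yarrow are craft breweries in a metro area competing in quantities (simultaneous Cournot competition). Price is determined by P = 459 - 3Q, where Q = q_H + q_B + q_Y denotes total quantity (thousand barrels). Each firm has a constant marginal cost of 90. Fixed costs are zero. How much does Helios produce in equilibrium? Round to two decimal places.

A representative firm's profit is π_i = q_i(459 - 3Q) - 90q_i.
First-order condition (treating rivals' output as given): 369 - 6q_i - 3·Σ_{j≠i} q_j = 0.
With identical firms every q_j equals q_i, so Σ_{j≠i} q_j = 2q_i and 369 = 12q_i, giving q_i = 123/4.

30.75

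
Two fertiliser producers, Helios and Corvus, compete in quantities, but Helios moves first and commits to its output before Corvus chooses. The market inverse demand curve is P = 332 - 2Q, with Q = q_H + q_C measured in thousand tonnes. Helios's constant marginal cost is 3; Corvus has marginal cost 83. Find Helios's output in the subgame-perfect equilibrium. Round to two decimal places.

102.25

The follower Corvus best-responds to any q_H: π_C = (332 - 2Q)q_C - 83q_C.
Follower FOC: 249 - 2q_H - 4q_C = 0, so q_C(q_H) = (249 - 2q_H)/4.
Helios substitutes q_C(q_H) into its own profit: π_H = q_H(332 - 2q_H - (249 - 2q_H)/2) - 3q_H = (415/2 - q_H)q_H - 3q_H.
Maximising: ∂π_H/∂q_H = 409/2 - 2q_H = 0, giving q_H = 409/4.
Then q_C = (249 - 2·(409/4))/4 = 89/8.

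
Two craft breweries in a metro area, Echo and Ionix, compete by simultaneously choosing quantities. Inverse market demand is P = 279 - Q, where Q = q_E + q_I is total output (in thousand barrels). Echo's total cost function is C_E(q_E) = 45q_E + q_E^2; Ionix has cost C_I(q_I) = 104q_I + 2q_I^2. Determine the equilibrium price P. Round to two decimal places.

205.30

Echo's profit: π_E = (279 - Q)q_E - (45q_E + q_E²). Setting ∂π_E/∂q_E = 0: 234 - 4q_E - (q_I) = 0.
Ionix's first-order condition: 175 - 6q_I - (q_E) = 0.
So q_E = (234 - q_I)/4 and q_I = (175 - q_E)/6.
Solving the pair: q_E = 1229/23, q_I = 466/23.
Total output Q = 1695/23, so price P = 279 - 1695/23 = 205.3043.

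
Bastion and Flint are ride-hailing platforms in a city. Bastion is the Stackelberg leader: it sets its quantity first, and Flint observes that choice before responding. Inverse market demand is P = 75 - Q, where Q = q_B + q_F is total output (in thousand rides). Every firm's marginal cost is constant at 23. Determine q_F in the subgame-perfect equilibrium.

Solve by backward induction. Given q_B, the follower Flint maximises π_F = (75 - q_B - q_F)q_F - 23q_F.
Follower FOC: 52 - q_B - 2q_F = 0, so q_F(q_B) = (52 - q_B)/2.
Bastion substitutes q_F(q_B) into its own profit: π_B = q_B(75 - q_B - (52 - q_B)/2) - 23q_B = (49 - (1/2)q_B)q_B - 23q_B.
Maximising: ∂π_B/∂q_B = 26 - q_B = 0, giving q_B = 26.
Then q_F = (52 - 26)/2 = 13.

13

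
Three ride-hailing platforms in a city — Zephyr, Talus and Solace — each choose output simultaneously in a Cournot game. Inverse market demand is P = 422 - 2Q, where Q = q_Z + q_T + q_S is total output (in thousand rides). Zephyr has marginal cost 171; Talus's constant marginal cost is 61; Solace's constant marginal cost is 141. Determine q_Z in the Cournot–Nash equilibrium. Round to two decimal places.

13.88

Zephyr's profit: π_Z = (422 - 2Q)q_Z - (171q_Z). Setting ∂π_Z/∂q_Z = 0: 251 - 4q_Z - 2(q_T + q_S) = 0.
Talus's profit: π_T = (422 - 2Q)q_T - (61q_T). Setting ∂π_T/∂q_T = 0: 361 - 4q_T - 2(q_Z + q_S) = 0.
Solace's profit: π_S = (422 - 2Q)q_S - (141q_S). Setting ∂π_S/∂q_S = 0: 281 - 4q_S - 2(q_Z + q_T) = 0.
Adding the 3 first-order conditions: 893 − 8Q = 0, so Q = 893/8.
Back-substituting: q_Z = (251 − 893/4)/2 = 111/8, q_T = (361 − 893/4)/2 = 551/8, q_S = (281 − 893/4)/2 = 231/8.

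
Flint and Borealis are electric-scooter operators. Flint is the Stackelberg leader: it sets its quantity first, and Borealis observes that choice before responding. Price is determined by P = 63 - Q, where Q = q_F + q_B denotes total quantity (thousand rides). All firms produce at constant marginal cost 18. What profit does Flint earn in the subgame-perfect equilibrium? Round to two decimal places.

253.13

Solve by backward induction. Given q_F, the follower Borealis maximises π_B = (63 - q_F - q_B)q_B - 18q_B.
Follower FOC: 45 - q_F - 2q_B = 0, so q_B(q_F) = (45 - q_F)/2.
The leader anticipates this reaction. Substituting into P = 63 - Q gives P = 81/2 - (1/2)q_F, so π_F = (81/2 - (1/2)q_F)q_F - 18q_F.
Leader FOC: 45/2 - q_F = 0, so q_F = 45/2.
Then q_B = (45 - 45/2)/2 = 45/4.
Price P = 63 - 135/4 = 117/4.
Flint's profit: (117/4 - 18)·(45/2) = 253.1250.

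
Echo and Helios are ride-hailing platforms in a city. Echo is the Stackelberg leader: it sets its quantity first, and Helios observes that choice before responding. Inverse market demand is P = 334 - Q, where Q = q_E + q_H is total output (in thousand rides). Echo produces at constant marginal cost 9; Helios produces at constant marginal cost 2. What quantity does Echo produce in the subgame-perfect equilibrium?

Solve by backward induction. Given q_E, the follower Helios maximises π_H = (334 - q_E - q_H)q_H - 2q_H.
∂π_H/∂q_H = 332 - q_E - 2q_H = 0 gives the reaction function q_H = (332 - q_E)/2.
The leader anticipates this reaction. Substituting into P = 334 - Q gives P = 168 - (1/2)q_E, so π_E = (168 - (1/2)q_E)q_E - 9q_E.
The leader's first-order condition 159 - q_E = 0 yields q_E = 159.
Then q_H = (332 - 159)/2 = 173/2.

159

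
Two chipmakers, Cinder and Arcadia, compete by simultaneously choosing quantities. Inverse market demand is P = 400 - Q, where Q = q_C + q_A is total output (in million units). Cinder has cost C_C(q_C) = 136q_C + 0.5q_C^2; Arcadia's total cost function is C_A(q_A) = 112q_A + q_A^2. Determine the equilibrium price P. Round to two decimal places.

275.64

Cinder's profit: π_C = (400 - Q)q_C - (136q_C + (1/2)q_C²). Setting ∂π_C/∂q_C = 0: 264 - 3q_C - (q_A) = 0.
Arcadia's first-order condition: 288 - 4q_A - (q_C) = 0.
Rearranging gives the reaction functions q_C = (264 - q_A)/3 and q_A = (288 - q_C)/4.
Solving the pair: q_C = 768/11, q_A = 600/11.
Total output Q = 1368/11, so price P = 400 - 1368/11 = 275.6364.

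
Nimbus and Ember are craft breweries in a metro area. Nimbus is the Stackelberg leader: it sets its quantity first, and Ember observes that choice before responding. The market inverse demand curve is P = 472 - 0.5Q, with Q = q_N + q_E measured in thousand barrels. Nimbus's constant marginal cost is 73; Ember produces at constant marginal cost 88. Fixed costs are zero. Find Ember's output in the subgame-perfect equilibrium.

177

Solve by backward induction. Given q_N, the follower Ember maximises π_E = (472 - (1/2)q_N - (1/2)q_E)q_E - 88q_E.
Setting the follower's marginal profit to zero, 384 - (1/2)q_N - q_E = 0, i.e. q_E = (384 - (1/2)q_N).
The leader anticipates this reaction. Substituting into P = 472 - 0.5Q gives P = 280 - (1/4)q_N, so π_N = (280 - (1/4)q_N)q_N - 73q_N.
Leader FOC: 207 - (1/2)q_N = 0, so q_N = 414.
Then q_E = (384 - (1/2)·414) = 177.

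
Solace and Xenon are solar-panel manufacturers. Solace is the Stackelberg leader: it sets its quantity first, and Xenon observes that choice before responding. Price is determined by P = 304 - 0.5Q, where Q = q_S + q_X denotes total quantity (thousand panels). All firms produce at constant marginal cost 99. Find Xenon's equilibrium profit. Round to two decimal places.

5253.13

The follower Xenon best-responds to any q_S: π_X = (304 - 0.5Q)q_X - 99q_X.
∂π_X/∂q_X = 205 - (1/2)q_S - q_X = 0 gives the reaction function q_X = (205 - (1/2)q_S).
Solace substitutes q_X(q_S) into its own profit: π_S = q_S(304 - (1/2)q_S - (205 - (1/2)q_S)/2) - 99q_S = (403/2 - (1/4)q_S)q_S - 99q_S.
Leader FOC: 205/2 - (1/2)q_S = 0, so q_S = 205.
Then q_X = (205 - (1/2)·205) = 205/2.
Price P = 304 - (1/2)·(615/2) = 601/4.
Xenon's profit: (601/4 - 99)·(205/2) = 5253.1250.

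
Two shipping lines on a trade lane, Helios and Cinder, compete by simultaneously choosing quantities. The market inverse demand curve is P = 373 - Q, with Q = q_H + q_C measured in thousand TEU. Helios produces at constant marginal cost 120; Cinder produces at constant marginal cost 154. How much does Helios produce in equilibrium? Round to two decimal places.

Helios's profit: π_H = (373 - Q)q_H - (120q_H). Setting ∂π_H/∂q_H = 0: 253 - 2q_H - (q_C) = 0.
Cinder's first-order condition: 219 - 2q_C - (q_H) = 0.
So q_H = (253 - q_C)/2 and q_C = (219 - q_H)/2.
Substituting one into the other gives q_H = 287/3 and q_C = 185/3.

95.67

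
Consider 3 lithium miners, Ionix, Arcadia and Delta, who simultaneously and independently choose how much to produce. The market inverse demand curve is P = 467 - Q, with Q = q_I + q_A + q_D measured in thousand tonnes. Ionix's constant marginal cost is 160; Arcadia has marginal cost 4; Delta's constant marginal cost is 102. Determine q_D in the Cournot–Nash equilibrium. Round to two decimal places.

81.25

Ionix's profit: π_I = (467 - Q)q_I - (160q_I). Setting ∂π_I/∂q_I = 0: 307 - 2q_I - (q_A + q_D) = 0.
Arcadia's profit: π_A = (467 - Q)q_A - (4q_A). Setting ∂π_A/∂q_A = 0: 463 - 2q_A - (q_I + q_D) = 0.
Delta's first-order condition: 365 - 2q_D - (q_I + q_A) = 0.
Adding the 3 first-order conditions: 1135 − 4Q = 0, so Q = 1135/4.
Back-substituting: q_I = (307 − 1135/4) = 93/4, q_A = (463 − 1135/4) = 717/4, q_D = (365 − 1135/4) = 325/4.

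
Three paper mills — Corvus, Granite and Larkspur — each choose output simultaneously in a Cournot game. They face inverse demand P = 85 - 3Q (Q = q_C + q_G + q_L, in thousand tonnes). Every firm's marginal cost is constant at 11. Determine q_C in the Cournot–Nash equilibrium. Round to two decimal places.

A representative firm's profit is π_i = q_i(85 - 3Q) - 11q_i.
Setting ∂π_i/∂q_i = 0 with rivals' quantities fixed: 74 - 6q_i - 3·Σ_{j≠i} q_j = 0.
With identical firms every q_j equals q_i, so Σ_{j≠i} q_j = 2q_i and 74 = 12q_i, giving q_i = 37/6.

6.17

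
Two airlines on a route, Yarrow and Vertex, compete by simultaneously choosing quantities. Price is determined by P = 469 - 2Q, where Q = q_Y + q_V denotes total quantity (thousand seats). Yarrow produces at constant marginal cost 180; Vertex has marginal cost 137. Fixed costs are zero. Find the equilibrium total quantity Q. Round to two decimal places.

Yarrow's profit: π_Y = (469 - 2Q)q_Y - (180q_Y). Setting ∂π_Y/∂q_Y = 0: 289 - 4q_Y - 2(q_V) = 0.
Vertex's profit: π_V = (469 - 2Q)q_V - (137q_V). Setting ∂π_V/∂q_V = 0: 332 - 4q_V - 2(q_Y) = 0.
So q_Y = (289 - 2q_V)/4 and q_V = (332 - 2q_Y)/4.
Substituting one into the other gives q_Y = 41 and q_V = 125/2.
Total output Q = 41 + 125/2 = 207/2.

103.50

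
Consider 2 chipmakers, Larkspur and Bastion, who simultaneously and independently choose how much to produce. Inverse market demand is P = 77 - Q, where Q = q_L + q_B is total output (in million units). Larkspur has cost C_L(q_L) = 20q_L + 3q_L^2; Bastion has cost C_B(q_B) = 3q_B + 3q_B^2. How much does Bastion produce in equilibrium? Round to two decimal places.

8.49

Larkspur's profit: π_L = (77 - Q)q_L - (20q_L + 3q_L²). Setting ∂π_L/∂q_L = 0: 57 - 8q_L - (q_B) = 0.
Bastion's profit: π_B = (77 - Q)q_B - (3q_B + 3q_B²). Setting ∂π_B/∂q_B = 0: 74 - 8q_B - (q_L) = 0.
Best responses: q_L = (57 - q_B)/8, q_B = (74 - q_L)/8.
Solving the pair: q_L = 382/63, q_B = 535/63.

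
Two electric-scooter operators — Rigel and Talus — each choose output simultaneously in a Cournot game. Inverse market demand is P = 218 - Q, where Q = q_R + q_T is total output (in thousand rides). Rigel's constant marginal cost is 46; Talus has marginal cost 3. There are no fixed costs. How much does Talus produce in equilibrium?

Rigel's profit: π_R = (218 - Q)q_R - (46q_R). Setting ∂π_R/∂q_R = 0: 172 - 2q_R - (q_T) = 0.
Talus's profit: π_T = (218 - Q)q_T - (3q_T). Setting ∂π_T/∂q_T = 0: 215 - 2q_T - (q_R) = 0.
So q_R = (172 - q_T)/2 and q_T = (215 - q_R)/2.
Solving the pair: q_R = 43, q_T = 86.

86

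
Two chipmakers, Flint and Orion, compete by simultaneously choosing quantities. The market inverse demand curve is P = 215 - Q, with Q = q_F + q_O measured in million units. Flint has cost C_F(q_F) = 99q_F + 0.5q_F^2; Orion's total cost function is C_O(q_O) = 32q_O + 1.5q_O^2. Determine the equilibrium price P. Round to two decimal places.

Flint's profit: π_F = (215 - Q)q_F - (99q_F + (1/2)q_F²). Setting ∂π_F/∂q_F = 0: 116 - 3q_F - (q_O) = 0.
Orion's profit: π_O = (215 - Q)q_O - (32q_O + (3/2)q_O²). Setting ∂π_O/∂q_O = 0: 183 - 5q_O - (q_F) = 0.
Rearranging gives the reaction functions q_F = (116 - q_O)/3 and q_O = (183 - q_F)/5.
Substituting one into the other gives q_F = 397/14 and q_O = 433/14.
Total output Q = 415/7, so price P = 215 - 415/7 = 1090/7.

155.71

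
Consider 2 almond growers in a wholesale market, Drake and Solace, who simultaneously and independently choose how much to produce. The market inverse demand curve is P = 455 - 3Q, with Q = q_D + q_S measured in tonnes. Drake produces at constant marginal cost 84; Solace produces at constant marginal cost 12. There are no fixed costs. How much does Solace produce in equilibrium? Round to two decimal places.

57.22

Drake's profit: π_D = (455 - 3Q)q_D - (84q_D). Setting ∂π_D/∂q_D = 0: 371 - 6q_D - 3(q_S) = 0.
Solace's first-order condition: 443 - 6q_S - 3(q_D) = 0.
Rearranging gives the reaction functions q_D = (371 - 3q_S)/6 and q_S = (443 - 3q_D)/6.
Substituting one into the other gives q_D = 299/9 and q_S = 515/9.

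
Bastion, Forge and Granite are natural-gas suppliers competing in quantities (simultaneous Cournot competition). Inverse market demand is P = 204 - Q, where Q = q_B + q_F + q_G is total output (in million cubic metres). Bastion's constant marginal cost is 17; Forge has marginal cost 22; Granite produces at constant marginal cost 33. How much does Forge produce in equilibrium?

Bastion's profit: π_B = (204 - Q)q_B - (17q_B). Setting ∂π_B/∂q_B = 0: 187 - 2q_B - (q_F + q_G) = 0.
Forge's profit: π_F = (204 - Q)q_F - (22q_F). Setting ∂π_F/∂q_F = 0: 182 - 2q_F - (q_B + q_G) = 0.
Granite's profit: π_G = (204 - Q)q_G - (33q_G). Setting ∂π_G/∂q_G = 0: 171 - 2q_G - (q_B + q_F) = 0.
Summing all 3 equations gives 540 − 4Q = 0, hence Q = 135.
Back-substituting: q_B = (187 − 135) = 52, q_F = (182 − 135) = 47, q_G = (171 − 135) = 36.

47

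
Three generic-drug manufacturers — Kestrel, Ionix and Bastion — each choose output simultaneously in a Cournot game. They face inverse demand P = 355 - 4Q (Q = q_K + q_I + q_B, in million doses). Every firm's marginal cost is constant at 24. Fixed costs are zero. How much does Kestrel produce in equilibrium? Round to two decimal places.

20.69

Each firm earns π_i = (355 - 4Q)q_i - 24q_i.
Setting ∂π_i/∂q_i = 0 with rivals' quantities fixed: 331 - 8q_i - 4·Σ_{j≠i} q_j = 0.
With identical firms every q_j equals q_i, so Σ_{j≠i} q_j = 2q_i and 331 = 16q_i, giving q_i = 331/16.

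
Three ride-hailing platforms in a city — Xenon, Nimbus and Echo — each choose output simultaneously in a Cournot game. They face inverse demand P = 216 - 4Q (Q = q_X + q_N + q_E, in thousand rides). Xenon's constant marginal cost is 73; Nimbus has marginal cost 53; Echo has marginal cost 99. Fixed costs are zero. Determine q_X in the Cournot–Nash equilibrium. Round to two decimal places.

Xenon's profit: π_X = (216 - 4Q)q_X - (73q_X). Setting ∂π_X/∂q_X = 0: 143 - 8q_X - 4(q_N + q_E) = 0.
Nimbus's first-order condition: 163 - 8q_N - 4(q_X + q_E) = 0.
Echo's first-order condition: 117 - 8q_E - 4(q_X + q_N) = 0.
Adding the 3 conditions: 423 − 8Q − 8Q = 0, i.e. Q = 423/16.
Back-substituting: q_X = (143 − 423/4)/4 = 149/16, q_N = (163 − 423/4)/4 = 229/16, q_E = (117 − 423/4)/4 = 45/16.

9.31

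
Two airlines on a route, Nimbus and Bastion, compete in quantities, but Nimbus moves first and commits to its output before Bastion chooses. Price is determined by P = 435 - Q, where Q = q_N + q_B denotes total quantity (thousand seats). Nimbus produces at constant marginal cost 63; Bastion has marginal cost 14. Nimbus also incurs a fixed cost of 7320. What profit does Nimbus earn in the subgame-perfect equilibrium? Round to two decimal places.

Solve by backward induction. Given q_N, the follower Bastion maximises π_B = (435 - q_N - q_B)q_B - 14q_B.
Follower FOC: 421 - q_N - 2q_B = 0, so q_B(q_N) = (421 - q_N)/2.
The leader anticipates this reaction. Substituting into P = 435 - Q gives P = 449/2 - (1/2)q_N, so π_N = (449/2 - (1/2)q_N)q_N - 63q_N.
The leader's first-order condition 323/2 - q_N = 0 yields q_N = 323/2.
Then q_B = (421 - 323/2)/2 = 519/4.
Price P = 435 - 1165/4 = 575/4.
Nimbus's profit: (575/4 - 63)·(323/2) - 7320 = 5721.1250.

5721.13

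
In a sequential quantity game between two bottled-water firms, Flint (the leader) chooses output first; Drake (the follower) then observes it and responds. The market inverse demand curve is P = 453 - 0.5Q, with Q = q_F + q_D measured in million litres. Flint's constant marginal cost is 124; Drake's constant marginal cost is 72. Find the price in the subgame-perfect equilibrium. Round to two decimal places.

193.25

The follower Drake best-responds to any q_F: π_D = (453 - 0.5Q)q_D - 72q_D.
Setting the follower's marginal profit to zero, 381 - (1/2)q_F - q_D = 0, i.e. q_D = (381 - (1/2)q_F).
Flint substitutes q_D(q_F) into its own profit: π_F = q_F(453 - (1/2)q_F - (381 - (1/2)q_F)/2) - 124q_F = (525/2 - (1/4)q_F)q_F - 124q_F.
The leader's first-order condition 277/2 - (1/2)q_F = 0 yields q_F = 277.
Then q_D = (381 - (1/2)·277) = 485/2.
Total output Q = 1039/2, so price P = 453 - (1/2)·(1039/2) = 773/4.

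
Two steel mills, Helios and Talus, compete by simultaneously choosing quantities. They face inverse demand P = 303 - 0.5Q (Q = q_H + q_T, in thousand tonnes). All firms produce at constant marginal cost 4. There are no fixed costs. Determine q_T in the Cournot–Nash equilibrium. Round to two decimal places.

A representative firm's profit is π_i = q_i(303 - 0.5Q) - 4q_i.
First-order condition (treating rivals' output as given): 299 - q_i - (1/2)q_j = 0.
With identical firms every q_j equals q_i, so q_j = q_i and 299 = (3/2)q_i, giving q_i = 598/3.

199.33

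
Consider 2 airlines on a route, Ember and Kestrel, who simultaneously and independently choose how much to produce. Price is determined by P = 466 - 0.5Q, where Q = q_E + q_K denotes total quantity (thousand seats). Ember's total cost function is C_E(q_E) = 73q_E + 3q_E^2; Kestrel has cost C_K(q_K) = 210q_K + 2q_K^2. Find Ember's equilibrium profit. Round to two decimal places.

9780.85

Ember's profit: π_E = (466 - 0.5Q)q_E - (73q_E + 3q_E²). Setting ∂π_E/∂q_E = 0: 393 - 7q_E - (1/2)(q_K) = 0.
Kestrel's profit: π_K = (466 - 0.5Q)q_K - (210q_K + 2q_K²). Setting ∂π_K/∂q_K = 0: 256 - 5q_K - (1/2)(q_E) = 0.
So q_E = (393 - (1/2)q_K)/7 and q_K = (256 - (1/2)q_E)/5.
Solving the pair: q_E = 52.8633, q_K = 45.9137.
Price P = 466 - (1/2)·98.7770 = 416.6115.
Ember's profit: 416.6115·52.8633 - 73·52.8633 - 3·52.8633² = 9780.8532.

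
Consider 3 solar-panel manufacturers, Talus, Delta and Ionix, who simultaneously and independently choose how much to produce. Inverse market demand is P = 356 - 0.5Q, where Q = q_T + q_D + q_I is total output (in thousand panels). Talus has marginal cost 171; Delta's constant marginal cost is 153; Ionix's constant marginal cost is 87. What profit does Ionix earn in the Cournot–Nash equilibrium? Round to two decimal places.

Talus's profit: π_T = (356 - 0.5Q)q_T - (171q_T). Setting ∂π_T/∂q_T = 0: 185 - q_T - (1/2)(q_D + q_I) = 0.
Delta's first-order condition: 203 - q_D - (1/2)(q_T + q_I) = 0.
Ionix's first-order condition: 269 - q_I - (1/2)(q_T + q_D) = 0.
Adding the 3 first-order conditions: 657 − 2Q = 0, so Q = 657/2.
Back-substituting: q_T = (185 − 657/4)/(1/2) = 83/2, q_D = (203 − 657/4)/(1/2) = 155/2, q_I = (269 − 657/4)/(1/2) = 419/2.
Price P = 356 - (1/2)·(657/2) = 767/4.
Ionix's profit: (767/4 - 87)·(419/2) = 21945.1250.

21945.13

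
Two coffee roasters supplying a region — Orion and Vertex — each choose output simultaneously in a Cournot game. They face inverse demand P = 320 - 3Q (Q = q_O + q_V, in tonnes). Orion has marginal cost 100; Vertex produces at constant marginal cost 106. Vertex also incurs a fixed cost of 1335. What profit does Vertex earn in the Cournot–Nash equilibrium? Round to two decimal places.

Orion's profit: π_O = (320 - 3Q)q_O - (100q_O). Setting ∂π_O/∂q_O = 0: 220 - 6q_O - 3(q_V) = 0.
Vertex's profit: π_V = (320 - 3Q)q_V - (106q_V). Setting ∂π_V/∂q_V = 0: 214 - 6q_V - 3(q_O) = 0.
Best responses: q_O = (220 - 3q_V)/6, q_V = (214 - 3q_O)/6.
Solving the pair: q_O = 226/9, q_V = 208/9.
Price P = 320 - 3·(434/9) = 526/3.
Vertex's profit: (526/3 - 106)·(208/9) - 1335 = 267.3704.

267.37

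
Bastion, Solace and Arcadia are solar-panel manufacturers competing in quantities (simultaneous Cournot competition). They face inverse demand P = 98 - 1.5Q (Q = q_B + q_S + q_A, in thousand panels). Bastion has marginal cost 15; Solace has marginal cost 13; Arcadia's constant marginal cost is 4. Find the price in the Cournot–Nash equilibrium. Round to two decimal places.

Bastion's profit: π_B = (98 - 1.5Q)q_B - (15q_B). Setting ∂π_B/∂q_B = 0: 83 - 3q_B - (3/2)(q_S + q_A) = 0.
Solace's profit: π_S = (98 - 1.5Q)q_S - (13q_S). Setting ∂π_S/∂q_S = 0: 85 - 3q_S - (3/2)(q_B + q_A) = 0.
Arcadia's profit: π_A = (98 - 1.5Q)q_A - (4q_A). Setting ∂π_A/∂q_A = 0: 94 - 3q_A - (3/2)(q_B + q_S) = 0.
Adding the 3 first-order conditions: 262 − 6Q = 0, so Q = 131/3.
Back-substituting: q_B = (83 − 131/2)/(3/2) = 35/3, q_S = (85 − 131/2)/(3/2) = 13, q_A = (94 − 131/2)/(3/2) = 19.
Total output Q = 131/3, so price P = 98 - (3/2)·(131/3) = 65/2.

32.50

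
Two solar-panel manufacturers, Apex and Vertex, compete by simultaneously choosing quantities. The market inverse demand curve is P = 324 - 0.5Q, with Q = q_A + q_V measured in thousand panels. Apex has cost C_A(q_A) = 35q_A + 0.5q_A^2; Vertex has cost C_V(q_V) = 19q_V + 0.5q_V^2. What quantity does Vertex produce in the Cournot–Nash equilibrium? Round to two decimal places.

Apex's profit: π_A = (324 - 0.5Q)q_A - (35q_A + (1/2)q_A²). Setting ∂π_A/∂q_A = 0: 289 - 2q_A - (1/2)(q_V) = 0.
Vertex's first-order condition: 305 - 2q_V - (1/2)(q_A) = 0.
So q_A = (289 - (1/2)q_V)/2 and q_V = (305 - (1/2)q_A)/2.
Substituting one into the other gives q_A = 1702/15 and q_V = 1862/15.

124.13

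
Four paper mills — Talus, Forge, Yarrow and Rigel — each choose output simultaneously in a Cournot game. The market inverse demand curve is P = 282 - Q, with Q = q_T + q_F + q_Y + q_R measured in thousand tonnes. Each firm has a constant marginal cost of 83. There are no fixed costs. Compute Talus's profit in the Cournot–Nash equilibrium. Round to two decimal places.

Each firm earns π_i = (282 - Q)q_i - 83q_i.
First-order condition (treating rivals' output as given): 199 - 2q_i - Σ_{j≠i} q_j = 0.
With identical firms every q_j equals q_i, so Σ_{j≠i} q_j = 3q_i and 199 = 5q_i, giving q_i = 199/5.
Price P = 282 - 796/5 = 614/5.
Talus's profit: (614/5 - 83)·(199/5) = 1584.0400.

1584.04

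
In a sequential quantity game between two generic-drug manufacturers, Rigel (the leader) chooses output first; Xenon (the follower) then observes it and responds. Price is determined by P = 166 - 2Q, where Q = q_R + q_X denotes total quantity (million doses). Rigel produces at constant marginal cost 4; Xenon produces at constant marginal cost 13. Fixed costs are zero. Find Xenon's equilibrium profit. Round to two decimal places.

The follower Xenon best-responds to any q_R: π_X = (166 - 2Q)q_X - 13q_X.
Follower FOC: 153 - 2q_R - 4q_X = 0, so q_X(q_R) = (153 - 2q_R)/4.
Rigel substitutes q_X(q_R) into its own profit: π_R = q_R(166 - 2q_R - (153 - 2q_R)/2) - 4q_R = (179/2 - q_R)q_R - 4q_R.
Maximising: ∂π_R/∂q_R = 171/2 - 2q_R = 0, giving q_R = 171/4.
Then q_X = (153 - 2·(171/4))/4 = 135/8.
Price P = 166 - 2·(477/8) = 187/4.
Xenon's profit: (187/4 - 13)·(135/8) = 569.5313.

569.53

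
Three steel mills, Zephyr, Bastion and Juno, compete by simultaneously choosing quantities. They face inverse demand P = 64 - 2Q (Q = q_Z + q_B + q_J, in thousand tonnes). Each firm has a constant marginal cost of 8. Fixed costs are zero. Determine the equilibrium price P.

A representative firm's profit is π_i = q_i(64 - 2Q) - 8q_i.
First-order condition (treating rivals' output as given): 56 - 4q_i - 2·Σ_{j≠i} q_j = 0.
By symmetry each firm produces the same amount; substituting Σ_{j≠i} q_j = 2q_i yields q_i = 56/8 = 7.
Total output Q = 21, so price P = 64 - 2·21 = 22.

22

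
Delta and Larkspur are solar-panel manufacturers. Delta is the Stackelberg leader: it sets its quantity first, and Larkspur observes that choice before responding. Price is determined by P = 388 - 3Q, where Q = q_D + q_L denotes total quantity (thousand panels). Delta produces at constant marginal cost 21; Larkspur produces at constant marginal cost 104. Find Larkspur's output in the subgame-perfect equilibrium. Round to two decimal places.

9.83

The follower Larkspur best-responds to any q_D: π_L = (388 - 3Q)q_L - 104q_L.
∂π_L/∂q_L = 284 - 3q_D - 6q_L = 0 gives the reaction function q_L = (284 - 3q_D)/6.
The leader anticipates this reaction. Substituting into P = 388 - 3Q gives P = 246 - (3/2)q_D, so π_D = (246 - (3/2)q_D)q_D - 21q_D.
Leader FOC: 225 - 3q_D = 0, so q_D = 75.
Then q_L = (284 - 3·75)/6 = 59/6.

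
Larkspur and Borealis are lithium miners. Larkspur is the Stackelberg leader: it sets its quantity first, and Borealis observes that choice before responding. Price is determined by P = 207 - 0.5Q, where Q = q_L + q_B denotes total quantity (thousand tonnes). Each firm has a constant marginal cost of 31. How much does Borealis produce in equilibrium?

The follower Borealis best-responds to any q_L: π_B = (207 - 0.5Q)q_B - 31q_B.
∂π_B/∂q_B = 176 - (1/2)q_L - q_B = 0 gives the reaction function q_B = (176 - (1/2)q_L).
The leader anticipates this reaction. Substituting into P = 207 - 0.5Q gives P = 119 - (1/4)q_L, so π_L = (119 - (1/4)q_L)q_L - 31q_L.
Maximising: ∂π_L/∂q_L = 88 - (1/2)q_L = 0, giving q_L = 176.
Then q_B = (176 - (1/2)·176) = 88.

88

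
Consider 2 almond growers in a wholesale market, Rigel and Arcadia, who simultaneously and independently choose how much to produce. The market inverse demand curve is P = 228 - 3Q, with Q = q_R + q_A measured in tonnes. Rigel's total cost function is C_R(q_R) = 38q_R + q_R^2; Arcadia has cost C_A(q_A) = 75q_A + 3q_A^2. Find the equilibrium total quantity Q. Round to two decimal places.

28.45

Rigel's profit: π_R = (228 - 3Q)q_R - (38q_R + q_R²). Setting ∂π_R/∂q_R = 0: 190 - 8q_R - 3(q_A) = 0.
Arcadia's first-order condition: 153 - 12q_A - 3(q_R) = 0.
So q_R = (190 - 3q_A)/8 and q_A = (153 - 3q_R)/12.
Substituting one into the other gives q_R = 607/29 and q_A = 218/29.
Total output Q = 607/29 + 218/29 = 825/29.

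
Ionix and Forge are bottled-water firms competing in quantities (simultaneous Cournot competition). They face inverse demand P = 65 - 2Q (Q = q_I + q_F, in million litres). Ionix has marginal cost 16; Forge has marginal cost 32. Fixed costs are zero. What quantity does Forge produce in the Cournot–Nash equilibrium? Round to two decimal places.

2.83

Ionix's profit: π_I = (65 - 2Q)q_I - (16q_I). Setting ∂π_I/∂q_I = 0: 49 - 4q_I - 2(q_F) = 0.
Forge's profit: π_F = (65 - 2Q)q_F - (32q_F). Setting ∂π_F/∂q_F = 0: 33 - 4q_F - 2(q_I) = 0.
So q_I = (49 - 2q_F)/4 and q_F = (33 - 2q_I)/4.
Solving the pair: q_I = 65/6, q_F = 17/6.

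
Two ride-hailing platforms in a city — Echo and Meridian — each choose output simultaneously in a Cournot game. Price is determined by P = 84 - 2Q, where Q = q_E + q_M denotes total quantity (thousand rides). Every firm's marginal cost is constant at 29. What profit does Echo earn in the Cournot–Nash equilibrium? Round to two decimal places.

168.06

A representative firm's profit is π_i = q_i(84 - 2Q) - 29q_i.
Setting ∂π_i/∂q_i = 0 with rivals' quantities fixed: 55 - 4q_i - 2q_j = 0.
By symmetry each firm produces the same amount; substituting q_j = q_i yields q_i = 55/6.
Price P = 84 - 2·(55/3) = 142/3.
Echo's profit: (142/3 - 29)·(55/6) = 168.0556.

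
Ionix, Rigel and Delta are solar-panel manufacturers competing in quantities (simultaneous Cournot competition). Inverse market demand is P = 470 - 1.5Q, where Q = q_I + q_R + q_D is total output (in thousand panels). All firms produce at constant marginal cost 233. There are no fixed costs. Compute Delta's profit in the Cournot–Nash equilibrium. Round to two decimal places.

2340.38

A representative firm's profit is π_i = q_i(470 - 1.5Q) - 233q_i.
Setting ∂π_i/∂q_i = 0 with rivals' quantities fixed: 237 - 3q_i - (3/2)·Σ_{j≠i} q_j = 0.
By symmetry each firm produces the same amount; substituting Σ_{j≠i} q_j = 2q_i yields q_i = 237/6 = 79/2.
Price P = 470 - (3/2)·(237/2) = 1169/4.
Delta's profit: (1169/4 - 233)·(79/2) = 2340.3750.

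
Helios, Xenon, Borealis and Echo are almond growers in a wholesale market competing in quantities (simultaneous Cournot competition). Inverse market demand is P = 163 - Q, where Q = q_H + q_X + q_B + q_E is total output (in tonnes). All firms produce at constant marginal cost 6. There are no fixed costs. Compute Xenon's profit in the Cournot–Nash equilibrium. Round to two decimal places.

A representative firm's profit is π_i = q_i(163 - Q) - 6q_i.
First-order condition (treating rivals' output as given): 157 - 2q_i - Σ_{j≠i} q_j = 0.
With identical firms every q_j equals q_i, so Σ_{j≠i} q_j = 3q_i and 157 = 5q_i, giving q_i = 157/5.
Price P = 163 - 628/5 = 187/5.
Xenon's profit: (187/5 - 6)·(157/5) = 985.9600.

985.96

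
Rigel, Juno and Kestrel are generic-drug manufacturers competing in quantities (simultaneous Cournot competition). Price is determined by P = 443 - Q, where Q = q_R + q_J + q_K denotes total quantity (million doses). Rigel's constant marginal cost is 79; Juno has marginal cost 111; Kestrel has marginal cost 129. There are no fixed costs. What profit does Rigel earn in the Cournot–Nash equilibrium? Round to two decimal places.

Rigel's profit: π_R = (443 - Q)q_R - (79q_R). Setting ∂π_R/∂q_R = 0: 364 - 2q_R - (q_J + q_K) = 0.
Juno's first-order condition: 332 - 2q_J - (q_R + q_K) = 0.
Kestrel's profit: π_K = (443 - Q)q_K - (129q_K). Setting ∂π_K/∂q_K = 0: 314 - 2q_K - (q_R + q_J) = 0.
Summing all 3 equations gives 1010 − 4Q = 0, hence Q = 505/2.
Back-substituting: q_R = (364 − 505/2) = 223/2, q_J = (332 − 505/2) = 159/2, q_K = (314 − 505/2) = 123/2.
Price P = 443 - 505/2 = 381/2.
Rigel's profit: (381/2 - 79)·(223/2) = 12432.2500.

12432.25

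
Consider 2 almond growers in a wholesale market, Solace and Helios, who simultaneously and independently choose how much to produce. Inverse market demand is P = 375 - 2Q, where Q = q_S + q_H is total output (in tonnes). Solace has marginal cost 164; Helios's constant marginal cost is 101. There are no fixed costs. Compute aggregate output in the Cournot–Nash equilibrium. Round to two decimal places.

80.83

Solace's profit: π_S = (375 - 2Q)q_S - (164q_S). Setting ∂π_S/∂q_S = 0: 211 - 4q_S - 2(q_H) = 0.
Helios's first-order condition: 274 - 4q_H - 2(q_S) = 0.
Rearranging gives the reaction functions q_S = (211 - 2q_H)/4 and q_H = (274 - 2q_S)/4.
Substituting one into the other gives q_S = 74/3 and q_H = 337/6.
Total output Q = 74/3 + 337/6 = 485/6.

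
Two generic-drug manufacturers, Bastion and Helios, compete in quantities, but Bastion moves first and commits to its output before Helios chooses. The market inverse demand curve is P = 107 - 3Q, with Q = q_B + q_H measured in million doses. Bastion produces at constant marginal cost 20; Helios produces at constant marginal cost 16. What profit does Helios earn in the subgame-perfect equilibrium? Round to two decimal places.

204.19

The follower Helios best-responds to any q_B: π_H = (107 - 3Q)q_H - 16q_H.
Follower FOC: 91 - 3q_B - 6q_H = 0, so q_H(q_B) = (91 - 3q_B)/6.
The leader anticipates this reaction. Substituting into P = 107 - 3Q gives P = 123/2 - (3/2)q_B, so π_B = (123/2 - (3/2)q_B)q_B - 20q_B.
The leader's first-order condition 83/2 - 3q_B = 0 yields q_B = 83/6.
Then q_H = (91 - 3·(83/6))/6 = 33/4.
Price P = 107 - 3·(265/12) = 163/4.
Helios's profit: (163/4 - 16)·(33/4) = 204.1875.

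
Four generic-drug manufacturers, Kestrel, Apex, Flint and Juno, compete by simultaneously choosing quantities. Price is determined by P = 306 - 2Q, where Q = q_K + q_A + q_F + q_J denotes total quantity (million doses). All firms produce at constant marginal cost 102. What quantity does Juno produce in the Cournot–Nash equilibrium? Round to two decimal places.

20.40

A representative firm's profit is π_i = q_i(306 - 2Q) - 102q_i.
Setting ∂π_i/∂q_i = 0 with rivals' quantities fixed: 204 - 4q_i - 2·Σ_{j≠i} q_j = 0.
By symmetry each firm produces the same amount; substituting Σ_{j≠i} q_j = 3q_i yields q_i = 204/10 = 102/5.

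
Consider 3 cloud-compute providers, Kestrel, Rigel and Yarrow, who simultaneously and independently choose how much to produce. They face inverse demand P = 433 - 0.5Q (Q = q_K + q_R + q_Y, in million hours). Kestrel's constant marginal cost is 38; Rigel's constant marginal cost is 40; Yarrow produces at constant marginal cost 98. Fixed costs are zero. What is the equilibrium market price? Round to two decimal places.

152.25

Kestrel's profit: π_K = (433 - 0.5Q)q_K - (38q_K). Setting ∂π_K/∂q_K = 0: 395 - q_K - (1/2)(q_R + q_Y) = 0.
Rigel's first-order condition: 393 - q_R - (1/2)(q_K + q_Y) = 0.
Yarrow's first-order condition: 335 - q_Y - (1/2)(q_K + q_R) = 0.
Adding the 3 first-order conditions: 1123 − 2Q = 0, so Q = 1123/2.
Back-substituting: q_K = (395 − 1123/4)/(1/2) = 457/2, q_R = (393 − 1123/4)/(1/2) = 449/2, q_Y = (335 − 1123/4)/(1/2) = 217/2.
Total output Q = 1123/2, so price P = 433 - (1/2)·(1123/2) = 609/4.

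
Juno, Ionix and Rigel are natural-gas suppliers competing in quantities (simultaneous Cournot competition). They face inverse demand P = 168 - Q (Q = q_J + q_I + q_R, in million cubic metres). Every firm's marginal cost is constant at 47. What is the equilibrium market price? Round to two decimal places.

77.25

A representative firm's profit is π_i = q_i(168 - Q) - 47q_i.
Setting ∂π_i/∂q_i = 0 with rivals' quantities fixed: 121 - 2q_i - Σ_{j≠i} q_j = 0.
With identical firms every q_j equals q_i, so Σ_{j≠i} q_j = 2q_i and 121 = 4q_i, giving q_i = 121/4.
Total output Q = 363/4, so price P = 168 - 363/4 = 309/4.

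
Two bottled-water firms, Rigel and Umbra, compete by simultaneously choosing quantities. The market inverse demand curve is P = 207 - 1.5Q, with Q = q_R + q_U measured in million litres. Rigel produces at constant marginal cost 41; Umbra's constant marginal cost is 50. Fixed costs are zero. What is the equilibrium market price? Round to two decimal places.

Rigel's profit: π_R = (207 - 1.5Q)q_R - (41q_R). Setting ∂π_R/∂q_R = 0: 166 - 3q_R - (3/2)(q_U) = 0.
Umbra's first-order condition: 157 - 3q_U - (3/2)(q_R) = 0.
Rearranging gives the reaction functions q_R = (166 - (3/2)q_U)/3 and q_U = (157 - (3/2)q_R)/3.
Substituting one into the other gives q_R = 350/9 and q_U = 296/9.
Total output Q = 646/9, so price P = 207 - (3/2)·(646/9) = 298/3.

99.33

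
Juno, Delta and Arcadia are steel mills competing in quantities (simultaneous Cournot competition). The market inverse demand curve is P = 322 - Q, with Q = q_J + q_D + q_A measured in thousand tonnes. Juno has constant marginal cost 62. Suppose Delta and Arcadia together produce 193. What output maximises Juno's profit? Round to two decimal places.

With rivals' combined output fixed at 193, Juno's profit is π_J = (322 - 193 - q_J)q_J - (62q_J) = (129 - q_J)q_J - (62q_J).
∂π_J/∂q_J = 67 - 2q_J = 0, so q_J = 67/2.

33.50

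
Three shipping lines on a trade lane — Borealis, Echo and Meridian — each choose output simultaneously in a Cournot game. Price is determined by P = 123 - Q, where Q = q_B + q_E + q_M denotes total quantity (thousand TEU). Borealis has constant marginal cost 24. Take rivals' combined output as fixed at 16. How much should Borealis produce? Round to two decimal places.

41.50

With rivals' combined output fixed at 16, Borealis's profit is π_B = (123 - 16 - q_B)q_B - (24q_B) = (107 - q_B)q_B - (24q_B).
∂π_B/∂q_B = 83 - 2q_B = 0, so q_B = 83/2.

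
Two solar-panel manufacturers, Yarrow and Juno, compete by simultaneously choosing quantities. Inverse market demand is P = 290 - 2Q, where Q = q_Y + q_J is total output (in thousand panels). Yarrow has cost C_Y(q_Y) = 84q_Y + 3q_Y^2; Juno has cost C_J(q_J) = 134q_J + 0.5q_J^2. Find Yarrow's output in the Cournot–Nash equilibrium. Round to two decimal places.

15.61

Yarrow's profit: π_Y = (290 - 2Q)q_Y - (84q_Y + 3q_Y²). Setting ∂π_Y/∂q_Y = 0: 206 - 10q_Y - 2(q_J) = 0.
Juno's first-order condition: 156 - 5q_J - 2(q_Y) = 0.
Best responses: q_Y = (206 - 2q_J)/10, q_J = (156 - 2q_Y)/5.
Solving the pair: q_Y = 359/23, q_J = 574/23.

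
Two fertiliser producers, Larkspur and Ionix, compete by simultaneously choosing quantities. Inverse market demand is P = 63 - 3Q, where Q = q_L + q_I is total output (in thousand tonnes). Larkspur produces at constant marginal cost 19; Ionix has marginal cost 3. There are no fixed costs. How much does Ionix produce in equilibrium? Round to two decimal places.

8.44

Larkspur's profit: π_L = (63 - 3Q)q_L - (19q_L). Setting ∂π_L/∂q_L = 0: 44 - 6q_L - 3(q_I) = 0.
Ionix's profit: π_I = (63 - 3Q)q_I - (3q_I). Setting ∂π_I/∂q_I = 0: 60 - 6q_I - 3(q_L) = 0.
Best responses: q_L = (44 - 3q_I)/6, q_I = (60 - 3q_L)/6.
Substituting one into the other gives q_L = 28/9 and q_I = 76/9.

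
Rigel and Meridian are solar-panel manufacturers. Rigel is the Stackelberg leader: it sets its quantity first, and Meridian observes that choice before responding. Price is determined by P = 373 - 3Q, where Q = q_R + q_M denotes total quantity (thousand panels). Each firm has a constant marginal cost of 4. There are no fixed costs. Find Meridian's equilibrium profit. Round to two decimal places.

2836.69

The follower Meridian best-responds to any q_R: π_M = (373 - 3Q)q_M - 4q_M.
Setting the follower's marginal profit to zero, 369 - 3q_R - 6q_M = 0, i.e. q_M = (369 - 3q_R)/6.
Rigel substitutes q_M(q_R) into its own profit: π_R = q_R(373 - 3q_R - (369 - 3q_R)/2) - 4q_R = (377/2 - (3/2)q_R)q_R - 4q_R.
Leader FOC: 369/2 - 3q_R = 0, so q_R = 123/2.
Then q_M = (369 - 3·(123/2))/6 = 123/4.
Price P = 373 - 3·(369/4) = 385/4.
Meridian's profit: (385/4 - 4)·(123/4) = 2836.6875.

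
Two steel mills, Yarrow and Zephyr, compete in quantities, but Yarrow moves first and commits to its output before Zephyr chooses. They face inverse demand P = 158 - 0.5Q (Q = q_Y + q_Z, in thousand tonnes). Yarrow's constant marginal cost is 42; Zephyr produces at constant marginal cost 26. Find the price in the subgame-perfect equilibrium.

Solve by backward induction. Given q_Y, the follower Zephyr maximises π_Z = (158 - (1/2)q_Y - (1/2)q_Z)q_Z - 26q_Z.
Follower FOC: 132 - (1/2)q_Y - q_Z = 0, so q_Z(q_Y) = (132 - (1/2)q_Y).
The leader anticipates this reaction. Substituting into P = 158 - 0.5Q gives P = 92 - (1/4)q_Y, so π_Y = (92 - (1/4)q_Y)q_Y - 42q_Y.
Leader FOC: 50 - (1/2)q_Y = 0, so q_Y = 100.
Then q_Z = (132 - (1/2)·100) = 82.
Total output Q = 182, so price P = 158 - (1/2)·182 = 67.

67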